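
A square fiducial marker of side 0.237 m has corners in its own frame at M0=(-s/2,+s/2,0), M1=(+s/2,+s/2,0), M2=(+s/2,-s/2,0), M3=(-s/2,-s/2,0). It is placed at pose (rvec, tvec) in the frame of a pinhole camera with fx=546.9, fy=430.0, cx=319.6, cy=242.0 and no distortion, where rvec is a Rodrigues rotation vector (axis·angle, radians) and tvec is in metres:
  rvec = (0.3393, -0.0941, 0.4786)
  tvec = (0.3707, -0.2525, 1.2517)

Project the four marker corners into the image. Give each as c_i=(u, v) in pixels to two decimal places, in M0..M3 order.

c0=(410.50, 172.30) c1=(495.47, 208.37) c2=(554.41, 137.79) c3=(466.39, 97.25)

Intrinsics K: fx=546.9, fy=430.0, cx=319.6, cy=242.0
Marker side s = 0.237 m; corners in marker frame (Z=0):
  M0 = (-0.1185, +0.1185, 0)
  M1 = (+0.1185, +0.1185, 0)
  M2 = (+0.1185, -0.1185, 0)
  M3 = (-0.1185, -0.1185, 0)
rvec = (0.3393, -0.0941, 0.4786), |rvec| = θ = 0.59417 rad = 34.043°
Rodrigues: sinθ=0.55982, 1−cosθ=0.17139; R = I + sinθ·[k]× + (1−cosθ)·[k]×²:
    [+0.88450 -0.46643 -0.00983]
    [+0.43543 +0.83291 -0.34155]
    [+0.16749 +0.29782 +0.93981]
t = (0.3707, -0.2525, 1.2517) m
M0: Pc = R·M0+t = (+0.21061, -0.20540, +1.26714); u = 546.9·(+0.21061)/1.26714 + 319.6 = 410.5012, v = 430.0·(-0.20540)/1.26714 + 242.0 = 172.2988
M1: Pc = R·M1+t = (+0.42024, -0.10220, +1.30684); u = 546.9·(+0.42024)/1.30684 + 319.6 = 495.4670, v = 430.0·(-0.10220)/1.30684 + 242.0 = 208.3719
M2: Pc = R·M2+t = (+0.53079, -0.29960, +1.23626); u = 546.9·(+0.53079)/1.23626 + 319.6 = 554.4112, v = 430.0·(-0.29960)/1.23626 + 242.0 = 137.7913
M3: Pc = R·M3+t = (+0.32116, -0.40280, +1.19656); u = 546.9·(+0.32116)/1.19656 + 319.6 = 466.3889, v = 430.0·(-0.40280)/1.19656 + 242.0 = 97.2488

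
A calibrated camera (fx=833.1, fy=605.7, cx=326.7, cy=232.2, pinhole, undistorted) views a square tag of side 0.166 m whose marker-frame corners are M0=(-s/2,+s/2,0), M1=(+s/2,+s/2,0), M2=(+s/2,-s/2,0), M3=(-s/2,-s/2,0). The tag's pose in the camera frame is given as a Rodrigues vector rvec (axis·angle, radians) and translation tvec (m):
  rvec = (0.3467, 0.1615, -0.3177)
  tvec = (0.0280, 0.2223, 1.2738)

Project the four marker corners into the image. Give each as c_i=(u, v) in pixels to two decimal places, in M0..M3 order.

c0=(312.61, 379.10) c1=(413.40, 361.32) c2=(379.67, 293.84) c3=(275.75, 314.19)

Intrinsics K: fx=833.1, fy=605.7, cx=326.7, cy=232.2
Marker side s = 0.166 m; corners in marker frame (Z=0):
  M0 = (-0.0830, +0.0830, 0)
  M1 = (+0.0830, +0.0830, 0)
  M2 = (+0.0830, -0.0830, 0)
  M3 = (-0.0830, -0.0830, 0)
rvec = (0.3467, 0.1615, -0.3177), |rvec| = θ = 0.49721 rad = 28.488°
Rodrigues: sinθ=0.47697, 1−cosθ=0.12108; R = I + sinθ·[k]× + (1−cosθ)·[k]×²:
    [+0.93779 +0.33219 +0.10098]
    [-0.27735 +0.89169 -0.35772]
    [-0.20888 +0.30746 +0.92835]
t = (0.0280, 0.2223, 1.2738) m
M0: Pc = R·M0+t = (-0.02226, +0.31933, +1.31666); u = 833.1·(-0.02226)/1.31666 + 326.7 = 312.6124, v = 605.7·(+0.31933)/1.31666 + 232.2 = 379.1012
M1: Pc = R·M1+t = (+0.13341, +0.27329, +1.28198); u = 833.1·(+0.13341)/1.28198 + 326.7 = 413.3960, v = 605.7·(+0.27329)/1.28198 + 232.2 = 361.3220
M2: Pc = R·M2+t = (+0.07826, +0.12527, +1.23094); u = 833.1·(+0.07826)/1.23094 + 326.7 = 379.6692, v = 605.7·(+0.12527)/1.23094 + 232.2 = 293.8404
M3: Pc = R·M3+t = (-0.07741, +0.17131, +1.26562); u = 833.1·(-0.07741)/1.26562 + 326.7 = 275.7453, v = 605.7·(+0.17131)/1.26562 + 232.2 = 314.1853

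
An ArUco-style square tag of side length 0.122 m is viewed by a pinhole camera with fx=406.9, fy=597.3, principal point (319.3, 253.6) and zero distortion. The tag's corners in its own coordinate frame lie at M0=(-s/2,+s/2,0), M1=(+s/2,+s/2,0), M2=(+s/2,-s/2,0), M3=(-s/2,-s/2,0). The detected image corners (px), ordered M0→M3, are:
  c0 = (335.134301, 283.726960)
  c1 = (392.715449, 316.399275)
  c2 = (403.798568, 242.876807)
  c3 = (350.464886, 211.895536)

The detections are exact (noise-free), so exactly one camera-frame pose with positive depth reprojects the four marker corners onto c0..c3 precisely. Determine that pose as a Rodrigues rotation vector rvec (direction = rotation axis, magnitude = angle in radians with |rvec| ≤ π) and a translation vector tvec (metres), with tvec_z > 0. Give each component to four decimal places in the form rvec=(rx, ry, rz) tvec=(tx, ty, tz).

Intrinsics K: fx=406.9, fy=597.3, cx=319.3, cy=253.6
Marker side s = 0.122 m; corners in marker frame (Z=0):
  M0 = (-0.0610, +0.0610, 0)
  M1 = (+0.0610, +0.0610, 0)
  M2 = (+0.0610, -0.0610, 0)
  M3 = (-0.0610, -0.0610, 0)
Detected image corners:
  c0 = (335.134301, 283.726960) px
  c1 = (392.715449, 316.399275) px
  c2 = (403.798568, 242.876807) px
  c3 = (350.464886, 211.895536) px
Planar DLT: solve 8×8 A·h = b for H (H[2,2]=1):
  H  [+482.17350 -334.05576 +370.90283]
  H  [+280.72598 +434.97140 +262.44733]
  H  [+0.07625 -0.60963 +1.00000]
B = K⁻¹H; ‖b₁‖=1.209673, ‖b₂‖=1.209673; λ = 2/(‖b₁‖+‖b₂‖) = 0.826670, sign → tz>0 ⇒ λ=+0.826670
r₁ = λ·B[:,0] = (+0.93014,+0.36177,+0.06303); r₂ = λ·B[:,1] = (-0.28321,+0.81597,-0.50396)
r₃ = r₁×r₂ = (-0.23375,+0.45090,+0.86142); SVD([r₁ r₂ r₃]) → R = UVᵀ:
  R  [+0.93014 -0.28321 -0.23375]
  R  [+0.36177 +0.81597 +0.45090]
  R  [+0.06303 -0.50396 +0.86142]
t = (+0.10484, +0.01224, +0.82667) m
tr R = 2.607535; θ = arccos((tr R − 1)/2) = 0.637196 rad = 36.509°
axis k = ((R−Rᵀ)₃₂, (R−Rᵀ)₁₃, (R−Rᵀ)₂₁) / (2 sinθ) = (-0.802479, -0.249418, +0.542051)
rvec = θ·k = (-0.511336, -0.158928, +0.345392)

rvec=(-0.5113, -0.1589, 0.3454) tvec=(0.1048, 0.0122, 0.8267)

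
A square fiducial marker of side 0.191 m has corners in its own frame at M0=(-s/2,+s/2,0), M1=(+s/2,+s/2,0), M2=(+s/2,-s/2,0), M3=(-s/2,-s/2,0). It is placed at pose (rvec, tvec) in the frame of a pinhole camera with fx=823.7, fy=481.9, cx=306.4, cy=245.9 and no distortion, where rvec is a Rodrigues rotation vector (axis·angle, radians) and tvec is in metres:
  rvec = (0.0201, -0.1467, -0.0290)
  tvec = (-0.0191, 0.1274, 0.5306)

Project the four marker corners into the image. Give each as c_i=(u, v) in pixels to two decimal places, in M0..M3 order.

c0=(130.29, 455.59) c1=(423.86, 439.79) c2=(416.82, 271.72) c3=(120.46, 278.55)

Intrinsics K: fx=823.7, fy=481.9, cx=306.4, cy=245.9
Marker side s = 0.191 m; corners in marker frame (Z=0):
  M0 = (-0.0955, +0.0955, 0)
  M1 = (+0.0955, +0.0955, 0)
  M2 = (+0.0955, -0.0955, 0)
  M3 = (-0.0955, -0.0955, 0)
rvec = (0.0201, -0.1467, -0.0290), |rvec| = θ = 0.15088 rad = 8.645°
Rodrigues: sinθ=0.15031, 1−cosθ=0.01136; R = I + sinθ·[k]× + (1−cosθ)·[k]×²:
    [+0.98884 +0.02742 -0.14643]
    [-0.03036 +0.99938 -0.01790]
    [+0.14585 +0.02215 +0.98906]
t = (-0.0191, 0.1274, 0.5306) m
M0: Pc = R·M0+t = (-0.11092, +0.22574, +0.51879); u = 823.7·(-0.11092)/0.51879 + 306.4 = 130.2940, v = 481.9·(+0.22574)/0.51879 + 245.9 = 455.5899
M1: Pc = R·M1+t = (+0.07795, +0.21994, +0.54664); u = 823.7·(+0.07795)/0.54664 + 306.4 = 423.8615, v = 481.9·(+0.21994)/0.54664 + 245.9 = 439.7915
M2: Pc = R·M2+t = (+0.07272, +0.02906, +0.54241); u = 823.7·(+0.07272)/0.54241 + 306.4 = 416.8249, v = 481.9·(+0.02906)/0.54241 + 245.9 = 271.7178
M3: Pc = R·M3+t = (-0.11615, +0.03486, +0.51456); u = 823.7·(-0.11615)/0.51456 + 306.4 = 120.4630, v = 481.9·(+0.03486)/0.51456 + 245.9 = 278.5466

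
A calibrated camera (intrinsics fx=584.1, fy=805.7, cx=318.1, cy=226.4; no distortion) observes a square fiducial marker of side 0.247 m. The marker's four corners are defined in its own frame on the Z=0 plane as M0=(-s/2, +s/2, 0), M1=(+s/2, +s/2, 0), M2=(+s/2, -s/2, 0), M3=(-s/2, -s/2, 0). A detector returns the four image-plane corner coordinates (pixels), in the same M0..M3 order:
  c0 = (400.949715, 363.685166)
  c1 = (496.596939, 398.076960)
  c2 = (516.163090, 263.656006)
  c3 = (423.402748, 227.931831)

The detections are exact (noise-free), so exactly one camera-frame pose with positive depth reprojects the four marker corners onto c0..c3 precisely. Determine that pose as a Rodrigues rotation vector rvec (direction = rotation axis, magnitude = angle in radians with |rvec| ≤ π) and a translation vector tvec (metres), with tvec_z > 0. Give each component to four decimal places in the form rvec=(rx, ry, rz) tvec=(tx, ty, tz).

Intrinsics K: fx=584.1, fy=805.7, cx=318.1, cy=226.4
Marker side s = 0.247 m; corners in marker frame (Z=0):
  M0 = (-0.1235, +0.1235, 0)
  M1 = (+0.1235, +0.1235, 0)
  M2 = (+0.1235, -0.1235, 0)
  M3 = (-0.1235, -0.1235, 0)
Detected image corners:
  c0 = (400.949715, 363.685166) px
  c1 = (496.596939, 398.076960) px
  c2 = (516.163090, 263.656006) px
  c3 = (423.402748, 227.931831) px
Planar DLT: solve 8×8 A·h = b for H (H[2,2]=1):
  H  [+412.62860 -135.00807 +459.81599]
  H  [+163.33597 +512.77808 +312.57701]
  H  [+0.06818 -0.10886 +1.00000]
B = K⁻¹H; ‖b₁‖=0.697360, ‖b₂‖=0.697360; λ = 2/(‖b₁‖+‖b₂‖) = 1.433980, sign → tz>0 ⇒ λ=+1.433980
r₁ = λ·B[:,0] = (+0.95977,+0.26323,+0.09777); r₂ = λ·B[:,1] = (-0.24643,+0.95650,-0.15611)
r₃ = r₁×r₂ = (-0.13461,+0.12573,+0.98289); SVD([r₁ r₂ r₃]) → R = UVᵀ:
  R  [+0.95977 -0.24643 -0.13461]
  R  [+0.26323 +0.95650 +0.12573]
  R  [+0.09777 -0.15611 +0.98289]
t = (+0.34792, +0.15338, +1.43398) m
tr R = 2.899160; θ = arccos((tr R − 1)/2) = 0.318903 rad = 18.272°
axis k = ((R−Rᵀ)₃₂, (R−Rᵀ)₁₃, (R−Rᵀ)₂₁) / (2 sinθ) = (-0.449466, -0.370604, +0.812793)
rvec = θ·k = (-0.143336, -0.118187, +0.259202)

rvec=(-0.1433, -0.1182, 0.2592) tvec=(0.3479, 0.1534, 1.4340)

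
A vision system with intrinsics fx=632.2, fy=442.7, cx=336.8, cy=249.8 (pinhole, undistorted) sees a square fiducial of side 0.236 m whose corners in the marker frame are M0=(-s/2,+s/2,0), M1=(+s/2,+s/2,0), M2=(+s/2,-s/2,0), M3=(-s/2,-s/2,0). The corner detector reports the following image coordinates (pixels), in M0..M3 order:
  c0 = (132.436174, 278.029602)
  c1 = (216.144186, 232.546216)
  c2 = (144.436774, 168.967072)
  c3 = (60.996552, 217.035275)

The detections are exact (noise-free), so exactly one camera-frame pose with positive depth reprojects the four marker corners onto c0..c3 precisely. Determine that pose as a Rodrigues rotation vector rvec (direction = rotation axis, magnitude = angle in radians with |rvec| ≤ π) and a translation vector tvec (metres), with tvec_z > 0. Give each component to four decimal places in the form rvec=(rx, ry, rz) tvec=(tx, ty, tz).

Intrinsics K: fx=632.2, fy=442.7, cx=336.8, cy=249.8
Marker side s = 0.236 m; corners in marker frame (Z=0):
  M0 = (-0.1180, +0.1180, 0)
  M1 = (+0.1180, +0.1180, 0)
  M2 = (+0.1180, -0.1180, 0)
  M3 = (-0.1180, -0.1180, 0)
Detected image corners:
  c0 = (132.436174, 278.029602) px
  c1 = (216.144186, 232.546216) px
  c2 = (144.436774, 168.967072) px
  c3 = (60.996552, 217.035275) px
Planar DLT: solve 8×8 A·h = b for H (H[2,2]=1):
  H  [+338.45171 +314.81929 +138.29727]
  H  [-223.52649 +282.54422 +224.76344]
  H  [-0.11322 +0.08339 +1.00000]
B = K⁻¹H; ‖b₁‖=0.749768, ‖b₂‖=0.749768; λ = 2/(‖b₁‖+‖b₂‖) = 1.333745, sign → tz>0 ⇒ λ=+1.333745
r₁ = λ·B[:,0] = (+0.79448,-0.58822,-0.15101); r₂ = λ·B[:,1] = (+0.60492,+0.78848,+0.11122)
r₃ = r₁×r₂ = (+0.05365,-0.17971,+0.98226); SVD([r₁ r₂ r₃]) → R = UVᵀ:
  R  [+0.79448 +0.60492 +0.05365]
  R  [-0.58822 +0.78848 -0.17971]
  R  [-0.15101 +0.11122 +0.98226]
t = (-0.41878, -0.07543, +1.33375) m
tr R = 2.565213; θ = arccos((tr R − 1)/2) = 0.671955 rad = 38.500°
axis k = ((R−Rᵀ)₃₂, (R−Rᵀ)₁₃, (R−Rᵀ)₂₁) / (2 sinθ) = (+0.233666, +0.164377, -0.958322)
rvec = θ·k = (+0.157013, +0.110454, -0.643949)

rvec=(0.1570, 0.1105, -0.6439) tvec=(-0.4188, -0.0754, 1.3337)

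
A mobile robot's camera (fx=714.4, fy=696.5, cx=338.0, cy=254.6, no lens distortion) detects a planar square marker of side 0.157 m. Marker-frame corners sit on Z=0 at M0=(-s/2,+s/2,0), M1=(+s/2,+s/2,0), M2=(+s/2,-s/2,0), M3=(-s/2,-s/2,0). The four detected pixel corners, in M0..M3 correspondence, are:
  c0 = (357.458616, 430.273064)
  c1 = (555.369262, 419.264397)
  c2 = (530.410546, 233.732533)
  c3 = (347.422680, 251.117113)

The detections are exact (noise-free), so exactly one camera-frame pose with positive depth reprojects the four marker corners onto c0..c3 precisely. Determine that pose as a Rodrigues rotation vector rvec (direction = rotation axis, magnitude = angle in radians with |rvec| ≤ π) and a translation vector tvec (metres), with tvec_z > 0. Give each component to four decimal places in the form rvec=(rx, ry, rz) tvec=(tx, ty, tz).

Intrinsics K: fx=714.4, fy=696.5, cx=338.0, cy=254.6
Marker side s = 0.157 m; corners in marker frame (Z=0):
  M0 = (-0.0785, +0.0785, 0)
  M1 = (+0.0785, +0.0785, 0)
  M2 = (+0.0785, -0.0785, 0)
  M3 = (-0.0785, -0.0785, 0)
Detected image corners:
  c0 = (357.458616, 430.273064) px
  c1 = (555.369262, 419.264397) px
  c2 = (530.410546, 233.732533) px
  c3 = (347.422680, 251.117113) px
Planar DLT: solve 8×8 A·h = b for H (H[2,2]=1):
  H  [+1095.01435 -102.26034 +445.39751]
  H  [-177.82189 +1002.48042 +330.34035]
  H  [-0.25971 -0.47522 +1.00000]
B = K⁻¹H; ‖b₁‖=1.683554, ‖b₂‖=1.683554; λ = 2/(‖b₁‖+‖b₂‖) = 0.593981, sign → tz>0 ⇒ λ=+0.593981
r₁ = λ·B[:,0] = (+0.98343,-0.09526,-0.15427); r₂ = λ·B[:,1] = (+0.04853,+0.95811,-0.28227)
r₃ = r₁×r₂ = (+0.17469,+0.27011,+0.94685); SVD([r₁ r₂ r₃]) → R = UVᵀ:
  R  [+0.98343 +0.04853 +0.17469]
  R  [-0.09526 +0.95811 +0.27011]
  R  [-0.15427 -0.28227 +0.94685]
t = (+0.08929, +0.06459, +0.59398) m
tr R = 2.888383; θ = arccos((tr R − 1)/2) = 0.335665 rad = 19.232°
axis k = ((R−Rᵀ)₃₂, (R−Rᵀ)₁₃, (R−Rᵀ)₂₁) / (2 sinθ) = (-0.838470, +0.499333, -0.218253)
rvec = θ·k = (-0.281445, +0.167608, -0.073260)

rvec=(-0.2814, 0.1676, -0.0733) tvec=(0.0893, 0.0646, 0.5940)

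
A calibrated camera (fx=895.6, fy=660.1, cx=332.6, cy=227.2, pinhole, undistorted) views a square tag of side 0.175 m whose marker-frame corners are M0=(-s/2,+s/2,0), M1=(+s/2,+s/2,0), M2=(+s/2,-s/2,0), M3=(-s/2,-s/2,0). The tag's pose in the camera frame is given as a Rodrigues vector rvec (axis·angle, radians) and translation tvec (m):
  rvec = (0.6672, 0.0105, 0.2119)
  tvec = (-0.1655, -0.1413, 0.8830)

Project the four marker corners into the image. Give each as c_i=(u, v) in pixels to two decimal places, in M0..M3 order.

c0=(75.11, 162.21) c1=(240.69, 187.24) c2=(264.84, 76.18) c3=(77.92, 46.51)

Intrinsics K: fx=895.6, fy=660.1, cx=332.6, cy=227.2
Marker side s = 0.175 m; corners in marker frame (Z=0):
  M0 = (-0.0875, +0.0875, 0)
  M1 = (+0.0875, +0.0875, 0)
  M2 = (+0.0875, -0.0875, 0)
  M3 = (-0.0875, -0.0875, 0)
rvec = (0.6672, 0.0105, 0.2119), |rvec| = θ = 0.70012 rad = 40.114°
Rodrigues: sinθ=0.64431, 1−cosθ=0.23523; R = I + sinθ·[k]× + (1−cosθ)·[k]×²:
    [+0.97840 -0.19165 +0.07751]
    [+0.19837 +0.76482 -0.61295]
    [+0.05819 +0.61508 +0.78631]
t = (-0.1655, -0.1413, 0.8830) m
M0: Pc = R·M0+t = (-0.26788, -0.09174, +0.93173); u = 895.6·(-0.26788)/0.93173 + 332.6 = 75.1083, v = 660.1·(-0.09174)/0.93173 + 227.2 = 162.2081
M1: Pc = R·M1+t = (-0.09666, -0.05702, +0.94191); u = 895.6·(-0.09666)/0.94191 + 332.6 = 240.6933, v = 660.1·(-0.05702)/0.94191 + 227.2 = 187.2391
M2: Pc = R·M2+t = (-0.06312, -0.19086, +0.83427); u = 895.6·(-0.06312)/0.83427 + 332.6 = 264.8388, v = 660.1·(-0.19086)/0.83427 + 227.2 = 76.1827
M3: Pc = R·M3+t = (-0.23434, -0.22558, +0.82409); u = 895.6·(-0.23434)/0.82409 + 332.6 = 77.9241, v = 660.1·(-0.22558)/0.82409 + 227.2 = 46.5100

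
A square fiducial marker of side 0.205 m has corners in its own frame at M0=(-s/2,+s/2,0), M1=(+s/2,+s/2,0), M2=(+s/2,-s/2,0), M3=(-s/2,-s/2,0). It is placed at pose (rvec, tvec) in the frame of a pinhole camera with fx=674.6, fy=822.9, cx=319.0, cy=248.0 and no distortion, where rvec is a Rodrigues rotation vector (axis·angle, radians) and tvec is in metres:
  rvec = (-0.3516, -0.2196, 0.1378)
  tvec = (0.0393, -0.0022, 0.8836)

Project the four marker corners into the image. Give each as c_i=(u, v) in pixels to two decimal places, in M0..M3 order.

Intrinsics K: fx=674.6, fy=822.9, cx=319.0, cy=248.0
Marker side s = 0.205 m; corners in marker frame (Z=0):
  M0 = (-0.1025, +0.1025, 0)
  M1 = (+0.1025, +0.1025, 0)
  M2 = (+0.1025, -0.1025, 0)
  M3 = (-0.1025, -0.1025, 0)
rvec = (-0.3516, -0.2196, 0.1378), |rvec| = θ = 0.43685 rad = 25.030°
Rodrigues: sinθ=0.42308, 1−cosθ=0.09391; R = I + sinθ·[k]× + (1−cosθ)·[k]×²:
    [+0.96692 -0.09546 -0.23652]
    [+0.17145 +0.92982 +0.32563]
    [+0.18884 -0.35541 +0.91543]
t = (0.0393, -0.0022, 0.8836) m
M0: Pc = R·M0+t = (-0.06959, +0.07553, +0.82781); u = 674.6·(-0.06959)/0.82781 + 319.0 = 262.2860, v = 822.9·(+0.07553)/0.82781 + 248.0 = 323.0842
M1: Pc = R·M1+t = (+0.12862, +0.11068, +0.86653); u = 674.6·(+0.12862)/0.86653 + 319.0 = 419.1358, v = 822.9·(+0.11068)/0.86653 + 248.0 = 353.1084
M2: Pc = R·M2+t = (+0.14819, -0.07993, +0.93939); u = 674.6·(+0.14819)/0.93939 + 319.0 = 425.4229, v = 822.9·(-0.07993)/0.93939 + 248.0 = 177.9792
M3: Pc = R·M3+t = (-0.05002, -0.11508, +0.90067); u = 674.6·(-0.05002)/0.90067 + 319.0 = 281.5317, v = 822.9·(-0.11508)/0.90067 + 248.0 = 142.8566

c0=(262.29, 323.08) c1=(419.14, 353.11) c2=(425.42, 177.98) c3=(281.53, 142.86)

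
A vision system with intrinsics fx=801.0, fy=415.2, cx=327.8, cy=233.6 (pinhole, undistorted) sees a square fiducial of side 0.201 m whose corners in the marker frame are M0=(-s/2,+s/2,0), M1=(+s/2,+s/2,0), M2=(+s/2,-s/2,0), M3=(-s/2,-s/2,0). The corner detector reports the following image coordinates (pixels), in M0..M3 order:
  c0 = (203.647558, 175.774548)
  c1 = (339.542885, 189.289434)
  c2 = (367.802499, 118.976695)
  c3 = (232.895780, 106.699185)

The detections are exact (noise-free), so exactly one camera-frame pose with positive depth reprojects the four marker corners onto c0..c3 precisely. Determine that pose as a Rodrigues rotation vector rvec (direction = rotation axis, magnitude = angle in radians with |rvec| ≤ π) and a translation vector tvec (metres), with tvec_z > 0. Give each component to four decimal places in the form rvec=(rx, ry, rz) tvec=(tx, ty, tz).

rvec=(-0.0703, 0.0844, 0.2019) tvec=(-0.0610, -0.2397, 1.1551)

Intrinsics K: fx=801.0, fy=415.2, cx=327.8, cy=233.6
Marker side s = 0.201 m; corners in marker frame (Z=0):
  M0 = (-0.1005, +0.1005, 0)
  M1 = (+0.1005, +0.1005, 0)
  M2 = (+0.1005, -0.1005, 0)
  M3 = (-0.1005, -0.1005, 0)
Detected image corners:
  c0 = (203.647558, 175.774548) px
  c1 = (339.542885, 189.289434) px
  c2 = (367.802499, 118.976695) px
  c3 = (232.895780, 106.699185) px
Planar DLT: solve 8×8 A·h = b for H (H[2,2]=1):
  H  [+651.16839 -158.23034 +285.51450]
  H  [+52.54710 +338.88493 +147.44847]
  H  [-0.07852 -0.05300 +1.00000]
B = K⁻¹H; ‖b₁‖=0.865723, ‖b₂‖=0.865723; λ = 2/(‖b₁‖+‖b₂‖) = 1.155104, sign → tz>0 ⇒ λ=+1.155104
r₁ = λ·B[:,0] = (+0.97615,+0.19722,-0.09070); r₂ = λ·B[:,1] = (-0.20313,+0.97724,-0.06122)
r₃ = r₁×r₂ = (+0.07656,+0.07819,+0.99399); SVD([r₁ r₂ r₃]) → R = UVᵀ:
  R  [+0.97615 -0.20313 +0.07656]
  R  [+0.19722 +0.97724 +0.07819]
  R  [-0.09070 -0.06122 +0.99399]
t = (-0.06098, -0.23968, +1.15510) m
tr R = 2.947386; θ = arccos((tr R − 1)/2) = 0.229884 rad = 13.171°
axis k = ((R−Rᵀ)₃₂, (R−Rᵀ)₁₃, (R−Rᵀ)₂₁) / (2 sinθ) = (-0.305897, +0.367030, +0.878474)
rvec = θ·k = (-0.070321, +0.084374, +0.201947)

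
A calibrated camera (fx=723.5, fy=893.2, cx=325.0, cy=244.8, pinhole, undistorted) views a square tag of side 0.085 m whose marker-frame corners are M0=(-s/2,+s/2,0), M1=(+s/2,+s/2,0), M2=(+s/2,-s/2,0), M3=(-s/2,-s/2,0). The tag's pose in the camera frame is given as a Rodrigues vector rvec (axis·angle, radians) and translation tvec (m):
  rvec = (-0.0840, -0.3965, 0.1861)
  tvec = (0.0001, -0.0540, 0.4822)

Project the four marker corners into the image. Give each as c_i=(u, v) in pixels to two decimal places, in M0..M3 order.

c0=(253.87, 204.68) c1=(371.41, 237.51) c2=(390.49, 89.86) c3=(276.73, 47.72)

Intrinsics K: fx=723.5, fy=893.2, cx=325.0, cy=244.8
Marker side s = 0.085 m; corners in marker frame (Z=0):
  M0 = (-0.0425, +0.0425, 0)
  M1 = (+0.0425, +0.0425, 0)
  M2 = (+0.0425, -0.0425, 0)
  M3 = (-0.0425, -0.0425, 0)
rvec = (-0.0840, -0.3965, 0.1861), |rvec| = θ = 0.44598 rad = 25.553°
Rodrigues: sinθ=0.43135, 1−cosθ=0.09781; R = I + sinθ·[k]× + (1−cosθ)·[k]×²:
    [+0.90566 -0.16361 -0.39117]
    [+0.19637 +0.97950 +0.04496]
    [+0.37580 -0.11753 +0.91922]
t = (0.0001, -0.0540, 0.4822) m
M0: Pc = R·M0+t = (-0.04534, -0.02072, +0.46123); u = 723.5·(-0.04534)/0.46123 + 325.0 = 253.8726, v = 893.2·(-0.02072)/0.46123 + 244.8 = 204.6805
M1: Pc = R·M1+t = (+0.03164, -0.00403, +0.49318); u = 723.5·(+0.03164)/0.49318 + 325.0 = 371.4119, v = 893.2·(-0.00403)/0.49318 + 244.8 = 237.5092
M2: Pc = R·M2+t = (+0.04554, -0.08728, +0.50317); u = 723.5·(+0.04554)/0.50317 + 325.0 = 390.4874, v = 893.2·(-0.08728)/0.50317 + 244.8 = 89.8590
M3: Pc = R·M3+t = (-0.03144, -0.10397, +0.47122); u = 723.5·(-0.03144)/0.47122 + 325.0 = 276.7330, v = 893.2·(-0.10397)/0.47122 + 244.8 = 47.7174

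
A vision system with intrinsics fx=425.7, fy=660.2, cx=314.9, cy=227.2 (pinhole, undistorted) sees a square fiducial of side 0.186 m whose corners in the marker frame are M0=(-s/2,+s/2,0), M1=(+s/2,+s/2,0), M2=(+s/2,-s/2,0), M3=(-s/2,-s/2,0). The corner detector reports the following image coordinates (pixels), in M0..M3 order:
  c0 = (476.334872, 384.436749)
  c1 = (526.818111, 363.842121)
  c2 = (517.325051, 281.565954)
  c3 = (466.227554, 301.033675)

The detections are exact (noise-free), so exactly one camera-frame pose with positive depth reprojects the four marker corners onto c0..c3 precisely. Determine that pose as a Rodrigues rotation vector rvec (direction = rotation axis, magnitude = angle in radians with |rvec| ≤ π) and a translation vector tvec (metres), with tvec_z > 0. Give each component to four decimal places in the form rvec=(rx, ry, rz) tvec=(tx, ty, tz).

Intrinsics K: fx=425.7, fy=660.2, cx=314.9, cy=227.2
Marker side s = 0.186 m; corners in marker frame (Z=0):
  M0 = (-0.0930, +0.0930, 0)
  M1 = (+0.0930, +0.0930, 0)
  M2 = (+0.0930, -0.0930, 0)
  M3 = (-0.0930, -0.0930, 0)
Detected image corners:
  c0 = (476.334872, 384.436749) px
  c1 = (526.818111, 363.842121) px
  c2 = (517.325051, 281.565954) px
  c3 = (466.227554, 301.033675) px
Planar DLT: solve 8×8 A·h = b for H (H[2,2]=1):
  H  [+315.22608 +76.83447 +496.89907]
  H  [-79.46081 +461.53386 +332.82791]
  H  [+0.08490 +0.04864 +1.00000]
B = K⁻¹H; ‖b₁‖=0.699172, ‖b₂‖=0.699172; λ = 2/(‖b₁‖+‖b₂‖) = 1.430264, sign → tz>0 ⇒ λ=+1.430264
r₁ = λ·B[:,0] = (+0.96927,-0.21393,+0.12143); r₂ = λ·B[:,1] = (+0.20669,+0.97593,+0.06957)
r₃ = r₁×r₂ = (-0.13339,-0.04233,+0.99016); SVD([r₁ r₂ r₃]) → R = UVᵀ:
  R  [+0.96927 +0.20669 -0.13339]
  R  [-0.21393 +0.97593 -0.04233]
  R  [+0.12143 +0.06957 +0.99016]
t = (+0.61148, +0.22883, +1.43026) m
tr R = 2.935362; θ = arccos((tr R − 1)/2) = 0.254929 rad = 14.606°
axis k = ((R−Rᵀ)₃₂, (R−Rᵀ)₁₃, (R−Rᵀ)₂₁) / (2 sinθ) = (+0.221870, -0.505230, -0.833977)
rvec = θ·k = (+0.056561, -0.128798, -0.212605)

rvec=(0.0566, -0.1288, -0.2126) tvec=(0.6115, 0.2288, 1.4303)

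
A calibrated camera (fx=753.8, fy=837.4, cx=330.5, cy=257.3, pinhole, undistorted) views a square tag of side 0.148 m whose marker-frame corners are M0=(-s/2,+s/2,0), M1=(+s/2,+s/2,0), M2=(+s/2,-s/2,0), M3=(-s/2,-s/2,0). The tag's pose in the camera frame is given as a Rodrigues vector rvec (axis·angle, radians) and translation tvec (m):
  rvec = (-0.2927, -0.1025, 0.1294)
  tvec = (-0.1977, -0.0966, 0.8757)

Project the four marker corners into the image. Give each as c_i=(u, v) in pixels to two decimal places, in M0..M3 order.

Intrinsics K: fx=753.8, fy=837.4, cx=330.5, cy=257.3
Marker side s = 0.148 m; corners in marker frame (Z=0):
  M0 = (-0.0740, +0.0740, 0)
  M1 = (+0.0740, +0.0740, 0)
  M2 = (+0.0740, -0.0740, 0)
  M3 = (-0.0740, -0.0740, 0)
rvec = (-0.2927, -0.1025, 0.1294), |rvec| = θ = 0.33604 rad = 19.254°
Rodrigues: sinθ=0.32975, 1−cosθ=0.05593; R = I + sinθ·[k]× + (1−cosθ)·[k]×²:
    [+0.98650 -0.11212 -0.11934]
    [+0.14184 +0.94927 +0.28065]
    [+0.08182 -0.29379 +0.95236]
t = (-0.1977, -0.0966, 0.8757) m
M0: Pc = R·M0+t = (-0.27900, -0.03685, +0.84790); u = 753.8·(-0.27900)/0.84790 + 330.5 = 82.4666, v = 837.4·(-0.03685)/0.84790 + 257.3 = 220.9066
M1: Pc = R·M1+t = (-0.13300, -0.01586, +0.86001); u = 753.8·(-0.13300)/0.86001 + 330.5 = 213.9298, v = 837.4·(-0.01586)/0.86001 + 257.3 = 241.8591
M2: Pc = R·M2+t = (-0.11640, -0.15635, +0.90350); u = 753.8·(-0.11640)/0.90350 + 330.5 = 233.3840, v = 837.4·(-0.15635)/0.90350 + 257.3 = 112.3878
M3: Pc = R·M3+t = (-0.26240, -0.17734, +0.89139); u = 753.8·(-0.26240)/0.89139 + 330.5 = 108.5978, v = 837.4·(-0.17734)/0.89139 + 257.3 = 90.6984

c0=(82.47, 220.91) c1=(213.93, 241.86) c2=(233.38, 112.39) c3=(108.60, 90.70)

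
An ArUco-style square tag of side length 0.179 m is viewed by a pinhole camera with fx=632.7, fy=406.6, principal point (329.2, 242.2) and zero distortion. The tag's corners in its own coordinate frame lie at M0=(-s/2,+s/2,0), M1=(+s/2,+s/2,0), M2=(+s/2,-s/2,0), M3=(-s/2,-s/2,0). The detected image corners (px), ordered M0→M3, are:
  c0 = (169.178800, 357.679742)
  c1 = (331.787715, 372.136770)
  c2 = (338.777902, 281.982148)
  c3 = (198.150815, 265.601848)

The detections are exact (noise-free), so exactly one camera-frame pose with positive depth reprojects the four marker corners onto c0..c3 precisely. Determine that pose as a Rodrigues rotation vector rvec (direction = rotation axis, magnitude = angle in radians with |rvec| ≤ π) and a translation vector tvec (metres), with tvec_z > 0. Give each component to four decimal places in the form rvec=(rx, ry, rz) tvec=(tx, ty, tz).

Intrinsics K: fx=632.7, fy=406.6, cx=329.2, cy=242.2
Marker side s = 0.179 m; corners in marker frame (Z=0):
  M0 = (-0.0895, +0.0895, 0)
  M1 = (+0.0895, +0.0895, 0)
  M2 = (+0.0895, -0.0895, 0)
  M3 = (-0.0895, -0.0895, 0)
Detected image corners:
  c0 = (169.178800, 357.679742) px
  c1 = (331.787715, 372.136770) px
  c2 = (338.777902, 281.982148) px
  c3 = (198.150815, 265.601848) px
Planar DLT: solve 8×8 A·h = b for H (H[2,2]=1):
  H  [+907.59910 -301.54911 +261.79767]
  H  [+166.33926 +259.71746 +316.34093]
  H  [+0.24996 -0.78031 +1.00000]
B = K⁻¹H; ‖b₁‖=1.353409, ‖b₂‖=1.353409; λ = 2/(‖b₁‖+‖b₂‖) = 0.738875, sign → tz>0 ⇒ λ=+0.738875
r₁ = λ·B[:,0] = (+0.96381,+0.19226,+0.18469); r₂ = λ·B[:,1] = (-0.05217,+0.81539,-0.57655)
r₃ = r₁×r₂ = (-0.26144,+0.54605,+0.79591); SVD([r₁ r₂ r₃]) → R = UVᵀ:
  R  [+0.96381 -0.05217 -0.26144]
  R  [+0.19226 +0.81539 +0.54605]
  R  [+0.18469 -0.57655 +0.79591]
t = (-0.07871, +0.13473, +0.73887) m
tr R = 2.575116; θ = arccos((tr R − 1)/2) = 0.663960 rad = 38.042°
axis k = ((R−Rᵀ)₃₂, (R−Rᵀ)₁₃, (R−Rᵀ)₂₁) / (2 sinθ) = (-0.910845, -0.361982, +0.198319)
rvec = θ·k = (-0.604765, -0.240341, +0.131676)

rvec=(-0.6048, -0.2403, 0.1317) tvec=(-0.0787, 0.1347, 0.7389)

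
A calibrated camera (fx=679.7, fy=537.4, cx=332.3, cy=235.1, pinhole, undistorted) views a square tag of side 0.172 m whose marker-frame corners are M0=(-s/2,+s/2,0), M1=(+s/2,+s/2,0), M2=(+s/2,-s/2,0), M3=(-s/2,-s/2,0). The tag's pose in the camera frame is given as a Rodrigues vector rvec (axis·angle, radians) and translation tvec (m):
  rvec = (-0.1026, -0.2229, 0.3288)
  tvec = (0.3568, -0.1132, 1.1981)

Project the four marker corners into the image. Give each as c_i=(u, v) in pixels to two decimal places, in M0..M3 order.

c0=(478.20, 207.21) c1=(563.60, 233.42) c2=(588.58, 162.52) c3=(505.57, 134.78)

Intrinsics K: fx=679.7, fy=537.4, cx=332.3, cy=235.1
Marker side s = 0.172 m; corners in marker frame (Z=0):
  M0 = (-0.0860, +0.0860, 0)
  M1 = (+0.0860, +0.0860, 0)
  M2 = (+0.0860, -0.0860, 0)
  M3 = (-0.0860, -0.0860, 0)
rvec = (-0.1026, -0.2229, 0.3288), |rvec| = θ = 0.41027 rad = 23.507°
Rodrigues: sinθ=0.39886, 1−cosθ=0.08299; R = I + sinθ·[k]× + (1−cosθ)·[k]×²:
    [+0.92220 -0.30838 -0.23333]
    [+0.33093 +0.94151 +0.06361]
    [+0.20007 -0.13588 +0.97031]
t = (0.3568, -0.1132, 1.1981) m
M0: Pc = R·M0+t = (+0.25097, -0.06069, +1.16921); u = 679.7·(+0.25097)/1.16921 + 332.3 = 478.1972, v = 537.4·(-0.06069)/1.16921 + 235.1 = 207.2052
M1: Pc = R·M1+t = (+0.40959, -0.00377, +1.20362); u = 679.7·(+0.40959)/1.20362 + 332.3 = 563.6002, v = 537.4·(-0.00377)/1.20362 + 235.1 = 233.4166
M2: Pc = R·M2+t = (+0.46263, -0.16571, +1.22699); u = 679.7·(+0.46263)/1.22699 + 332.3 = 588.5770, v = 537.4·(-0.16571)/1.22699 + 235.1 = 162.5221
M3: Pc = R·M3+t = (+0.30401, -0.22263, +1.19258); u = 679.7·(+0.30401)/1.19258 + 332.3 = 505.5683, v = 537.4·(-0.22263)/1.19258 + 235.1 = 134.7787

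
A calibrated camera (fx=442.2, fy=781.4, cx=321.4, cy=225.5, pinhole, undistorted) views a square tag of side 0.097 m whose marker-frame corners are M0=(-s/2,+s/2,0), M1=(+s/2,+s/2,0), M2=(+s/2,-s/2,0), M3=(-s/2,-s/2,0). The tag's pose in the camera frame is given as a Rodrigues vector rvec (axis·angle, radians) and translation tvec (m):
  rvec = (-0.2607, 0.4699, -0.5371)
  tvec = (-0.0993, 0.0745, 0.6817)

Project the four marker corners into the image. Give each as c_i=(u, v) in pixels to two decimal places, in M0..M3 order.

Intrinsics K: fx=442.2, fy=781.4, cx=321.4, cy=225.5
Marker side s = 0.097 m; corners in marker frame (Z=0):
  M0 = (-0.0485, +0.0485, 0)
  M1 = (+0.0485, +0.0485, 0)
  M2 = (+0.0485, -0.0485, 0)
  M3 = (-0.0485, -0.0485, 0)
rvec = (-0.2607, 0.4699, -0.5371), |rvec| = θ = 0.75977 rad = 43.531°
Rodrigues: sinθ=0.68875, 1−cosθ=0.27500; R = I + sinθ·[k]× + (1−cosθ)·[k]×²:
    [+0.75737 +0.42854 +0.49269]
    [-0.54526 +0.83019 +0.11610]
    [-0.35927 -0.35657 +0.86243]
t = (-0.0993, 0.0745, 0.6817) m
M0: Pc = R·M0+t = (-0.11525, +0.14121, +0.68183); u = 442.2·(-0.11525)/0.68183 + 321.4 = 246.6557, v = 781.4·(+0.14121)/0.68183 + 225.5 = 387.3303
M1: Pc = R·M1+t = (-0.04178, +0.08832, +0.64698); u = 442.2·(-0.04178)/0.64698 + 321.4 = 292.8419, v = 781.4·(+0.08832)/0.64698 + 225.5 = 332.1685
M2: Pc = R·M2+t = (-0.08335, +0.00779, +0.68157); u = 442.2·(-0.08335)/0.68157 + 321.4 = 267.3219, v = 781.4·(+0.00779)/0.68157 + 225.5 = 234.4319
M3: Pc = R·M3+t = (-0.15682, +0.06068, +0.71642); u = 442.2·(-0.15682)/0.71642 + 321.4 = 224.6069, v = 781.4·(+0.06068)/0.71642 + 225.5 = 291.6848

c0=(246.66, 387.33) c1=(292.84, 332.17) c2=(267.32, 234.43) c3=(224.61, 291.68)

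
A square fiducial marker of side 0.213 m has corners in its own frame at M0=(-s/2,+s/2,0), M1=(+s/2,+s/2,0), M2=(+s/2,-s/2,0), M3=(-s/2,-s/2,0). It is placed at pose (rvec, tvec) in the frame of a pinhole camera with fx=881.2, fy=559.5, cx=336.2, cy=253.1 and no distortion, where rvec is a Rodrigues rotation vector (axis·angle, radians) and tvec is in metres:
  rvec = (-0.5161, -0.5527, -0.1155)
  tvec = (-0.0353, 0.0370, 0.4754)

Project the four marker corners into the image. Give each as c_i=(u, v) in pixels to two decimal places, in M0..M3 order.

Intrinsics K: fx=881.2, fy=559.5, cx=336.2, cy=253.1
Marker side s = 0.213 m; corners in marker frame (Z=0):
  M0 = (-0.1065, +0.1065, 0)
  M1 = (+0.1065, +0.1065, 0)
  M2 = (+0.1065, -0.1065, 0)
  M3 = (-0.1065, -0.1065, 0)
rvec = (-0.5161, -0.5527, -0.1155), |rvec| = θ = 0.76497 rad = 43.829°
Rodrigues: sinθ=0.69251, 1−cosθ=0.27860; R = I + sinθ·[k]× + (1−cosθ)·[k]×²:
    [+0.84821 +0.24036 -0.47197]
    [+0.03124 +0.86684 +0.49761]
    [+0.52873 -0.43683 +0.72776]
t = (-0.0353, 0.0370, 0.4754) m
M0: Pc = R·M0+t = (-0.10004, +0.12599, +0.37257); u = 881.2·(-0.10004)/0.37257 + 336.2 = 99.5942, v = 559.5·(+0.12599)/0.37257 + 253.1 = 442.3053
M1: Pc = R·M1+t = (+0.08063, +0.13265, +0.48519); u = 881.2·(+0.08063)/0.48519 + 336.2 = 482.6471, v = 559.5·(+0.13265)/0.48519 + 253.1 = 406.0619
M2: Pc = R·M2+t = (+0.02944, -0.05199, +0.57823); u = 881.2·(+0.02944)/0.57823 + 336.2 = 381.0594, v = 559.5·(-0.05199)/0.57823 + 253.1 = 202.7933
M3: Pc = R·M3+t = (-0.15123, -0.05865, +0.46561); u = 881.2·(-0.15123)/0.46561 + 336.2 = 49.9810, v = 559.5·(-0.05865)/0.46561 + 253.1 = 182.6288

c0=(99.59, 442.31) c1=(482.65, 406.06) c2=(381.06, 202.79) c3=(49.98, 182.63)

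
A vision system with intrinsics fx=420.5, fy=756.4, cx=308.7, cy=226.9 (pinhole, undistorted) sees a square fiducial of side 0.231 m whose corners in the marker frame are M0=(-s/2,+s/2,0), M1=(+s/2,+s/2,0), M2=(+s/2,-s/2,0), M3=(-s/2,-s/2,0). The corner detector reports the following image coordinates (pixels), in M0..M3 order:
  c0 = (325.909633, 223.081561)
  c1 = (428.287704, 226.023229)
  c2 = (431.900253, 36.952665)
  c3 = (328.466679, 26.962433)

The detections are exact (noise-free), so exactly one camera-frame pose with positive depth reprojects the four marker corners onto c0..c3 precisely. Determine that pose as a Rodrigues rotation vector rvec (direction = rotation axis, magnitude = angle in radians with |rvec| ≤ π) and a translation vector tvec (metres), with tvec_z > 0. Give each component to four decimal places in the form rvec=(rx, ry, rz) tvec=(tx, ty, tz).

rvec=(0.0463, -0.1431, 0.0184) tvec=(0.1536, -0.1182, 0.9117)

Intrinsics K: fx=420.5, fy=756.4, cx=308.7, cy=226.9
Marker side s = 0.231 m; corners in marker frame (Z=0):
  M0 = (-0.1155, +0.1155, 0)
  M1 = (+0.1155, +0.1155, 0)
  M2 = (+0.1155, -0.1155, 0)
  M3 = (-0.1155, -0.1155, 0)
Detected image corners:
  c0 = (325.909633, 223.081561) px
  c1 = (428.287704, 226.023229) px
  c2 = (431.900253, 36.952665) px
  c3 = (328.466679, 26.962433) px
Planar DLT: solve 8×8 A·h = b for H (H[2,2]=1):
  H  [+504.83162 +5.19671 +379.56406]
  H  [+48.01291 +839.76527 +128.85965]
  H  [+0.15678 +0.04910 +1.00000]
B = K⁻¹H; ‖b₁‖=1.096840, ‖b₂‖=1.096840; λ = 2/(‖b₁‖+‖b₂‖) = 0.911710, sign → tz>0 ⇒ λ=+0.911710
r₁ = λ·B[:,0] = (+0.98962,+0.01499,+0.14294); r₂ = λ·B[:,1] = (-0.02160,+0.99876,+0.04477)
r₃ = r₁×r₂ = (-0.14209,-0.04739,+0.98872); SVD([r₁ r₂ r₃]) → R = UVᵀ:
  R  [+0.98962 -0.02160 -0.14209]
  R  [+0.01499 +0.99876 -0.04739]
  R  [+0.14294 +0.04477 +0.98872]
t = (+0.15364, -0.11817, +0.91171) m
tr R = 2.977100; θ = arccos((tr R − 1)/2) = 0.151473 rad = 8.679°
axis k = ((R−Rᵀ)₃₂, (R−Rᵀ)₁₃, (R−Rᵀ)₂₁) / (2 sinθ) = (+0.305368, -0.944484, +0.121244)
rvec = θ·k = (+0.046255, -0.143064, +0.018365)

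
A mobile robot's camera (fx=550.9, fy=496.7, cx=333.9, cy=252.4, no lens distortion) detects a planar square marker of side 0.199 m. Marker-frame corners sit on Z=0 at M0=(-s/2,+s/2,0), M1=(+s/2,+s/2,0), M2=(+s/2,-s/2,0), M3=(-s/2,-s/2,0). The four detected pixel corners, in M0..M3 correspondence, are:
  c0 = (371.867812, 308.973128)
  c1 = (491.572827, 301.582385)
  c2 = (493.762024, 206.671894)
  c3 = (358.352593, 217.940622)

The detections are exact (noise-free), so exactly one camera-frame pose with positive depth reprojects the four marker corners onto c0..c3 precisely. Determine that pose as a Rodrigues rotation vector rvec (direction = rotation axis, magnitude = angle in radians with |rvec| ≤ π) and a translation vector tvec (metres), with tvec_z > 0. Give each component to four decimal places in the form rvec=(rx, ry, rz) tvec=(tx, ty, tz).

Intrinsics K: fx=550.9, fy=496.7, cx=333.9, cy=252.4
Marker side s = 0.199 m; corners in marker frame (Z=0):
  M0 = (-0.0995, +0.0995, 0)
  M1 = (+0.0995, +0.0995, 0)
  M2 = (+0.0995, -0.0995, 0)
  M3 = (-0.0995, -0.0995, 0)
Detected image corners:
  c0 = (371.867812, 308.973128) px
  c1 = (491.572827, 301.582385) px
  c2 = (493.762024, 206.671894) px
  c3 = (358.352593, 217.940622) px
Planar DLT: solve 8×8 A·h = b for H (H[2,2]=1):
  H  [+575.54689 +297.17389 +428.13294]
  H  [-84.28496 +628.84702 +261.75192]
  H  [-0.14687 +0.62520 +1.00000]
B = K⁻¹H; ‖b₁‖=1.147174, ‖b₂‖=1.147173; λ = 2/(‖b₁‖+‖b₂‖) = 0.871708, sign → tz>0 ⇒ λ=+0.871708
r₁ = λ·B[:,0] = (+0.98830,-0.08286,-0.12803); r₂ = λ·B[:,1] = (+0.13991,+0.82669,+0.54499)
r₃ = r₁×r₂ = (+0.06068,-0.55653,+0.82861); SVD([r₁ r₂ r₃]) → R = UVᵀ:
  R  [+0.98830 +0.13991 +0.06068]
  R  [-0.08286 +0.82669 -0.55653]
  R  [-0.12803 +0.54499 +0.82861]
t = (+0.14911, +0.01641, +0.87171) m
tr R = 2.643602; θ = arccos((tr R − 1)/2) = 0.606232 rad = 34.735°
axis k = ((R−Rᵀ)₃₂, (R−Rᵀ)₁₃, (R−Rᵀ)₂₁) / (2 sinθ) = (+0.966624, +0.165594, -0.195494)
rvec = θ·k = (+0.585998, +0.100388, -0.118514)

rvec=(0.5860, 0.1004, -0.1185) tvec=(0.1491, 0.0164, 0.8717)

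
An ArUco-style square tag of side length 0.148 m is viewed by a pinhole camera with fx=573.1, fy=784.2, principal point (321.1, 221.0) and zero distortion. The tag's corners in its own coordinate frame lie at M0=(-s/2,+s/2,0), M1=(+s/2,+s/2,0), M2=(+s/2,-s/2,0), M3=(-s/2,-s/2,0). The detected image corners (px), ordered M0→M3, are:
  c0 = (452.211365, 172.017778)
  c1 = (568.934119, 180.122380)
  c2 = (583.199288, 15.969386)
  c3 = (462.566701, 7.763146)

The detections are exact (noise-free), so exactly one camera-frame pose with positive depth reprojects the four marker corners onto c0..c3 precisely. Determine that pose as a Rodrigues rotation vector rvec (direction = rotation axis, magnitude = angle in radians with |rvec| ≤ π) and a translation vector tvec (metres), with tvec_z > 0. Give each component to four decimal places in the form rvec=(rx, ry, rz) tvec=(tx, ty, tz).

Intrinsics K: fx=573.1, fy=784.2, cx=321.1, cy=221.0
Marker side s = 0.148 m; corners in marker frame (Z=0):
  M0 = (-0.0740, +0.0740, 0)
  M1 = (+0.0740, +0.0740, 0)
  M2 = (+0.0740, -0.0740, 0)
  M3 = (-0.0740, -0.0740, 0)
Detected image corners:
  c0 = (452.211365, 172.017778) px
  c1 = (568.934119, 180.122380) px
  c2 = (583.199288, 15.969386) px
  c3 = (462.566701, 7.763146) px
Planar DLT: solve 8×8 A·h = b for H (H[2,2]=1):
  H  [+798.12571 +31.48701 +516.59677]
  H  [+54.45597 +1130.33617 +95.31422]
  H  [-0.00684 +0.22189 +1.00000]
B = K⁻¹H; ‖b₁‖=1.398317, ‖b₂‖=1.398317; λ = 2/(‖b₁‖+‖b₂‖) = 0.715145, sign → tz>0 ⇒ λ=+0.715145
r₁ = λ·B[:,0] = (+0.99868,+0.05104,-0.00489); r₂ = λ·B[:,1] = (-0.04962,+0.98608,+0.15868)
r₃ = r₁×r₂ = (+0.01292,-0.15823,+0.98732); SVD([r₁ r₂ r₃]) → R = UVᵀ:
  R  [+0.99868 -0.04962 +0.01292]
  R  [+0.05104 +0.98608 -0.15823]
  R  [-0.00489 +0.15868 +0.98732]
t = (+0.24395, -0.11462, +0.71515) m
tr R = 2.972084; θ = arccos((tr R − 1)/2) = 0.167277 rad = 9.584°
axis k = ((R−Rᵀ)₃₂, (R−Rᵀ)₁₃, (R−Rᵀ)₂₁) / (2 sinθ) = (+0.951719, +0.053490, +0.302276)
rvec = θ·k = (+0.159201, +0.008948, +0.050564)

rvec=(0.1592, 0.0089, 0.0506) tvec=(0.2440, -0.1146, 0.7151)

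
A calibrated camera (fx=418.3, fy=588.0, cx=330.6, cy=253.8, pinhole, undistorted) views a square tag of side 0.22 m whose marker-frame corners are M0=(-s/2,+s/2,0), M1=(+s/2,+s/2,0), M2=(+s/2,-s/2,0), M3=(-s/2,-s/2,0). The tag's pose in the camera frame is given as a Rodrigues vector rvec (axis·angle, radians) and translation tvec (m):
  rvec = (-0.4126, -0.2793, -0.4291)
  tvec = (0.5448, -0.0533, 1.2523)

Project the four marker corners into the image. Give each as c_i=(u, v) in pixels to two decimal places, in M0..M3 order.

c0=(507.60, 291.55) c1=(560.98, 253.87) c2=(517.00, 172.98) c3=(464.01, 203.60)

Intrinsics K: fx=418.3, fy=588.0, cx=330.6, cy=253.8
Marker side s = 0.22 m; corners in marker frame (Z=0):
  M0 = (-0.1100, +0.1100, 0)
  M1 = (+0.1100, +0.1100, 0)
  M2 = (+0.1100, -0.1100, 0)
  M3 = (-0.1100, -0.1100, 0)
rvec = (-0.4126, -0.2793, -0.4291), |rvec| = θ = 0.65755 rad = 37.675°
Rodrigues: sinθ=0.61118, 1−cosθ=0.20851; R = I + sinθ·[k]× + (1−cosθ)·[k]×²:
    [+0.87359 +0.45441 -0.17422]
    [-0.34327 +0.82911 +0.44130]
    [+0.34498 -0.32571 +0.88028]
t = (0.5448, -0.0533, 1.2523) m
M0: Pc = R·M0+t = (+0.49869, +0.07566, +1.17852); u = 418.3·(+0.49869)/1.17852 + 330.6 = 507.6031, v = 588.0·(+0.07566)/1.17852 + 253.8 = 291.5497
M1: Pc = R·M1+t = (+0.69088, +0.00014, +1.25442); u = 418.3·(+0.69088)/1.25442 + 330.6 = 560.9814, v = 588.0·(+0.00014)/1.25442 + 253.8 = 253.8669
M2: Pc = R·M2+t = (+0.59091, -0.18226, +1.32608); u = 418.3·(+0.59091)/1.32608 + 330.6 = 516.9976, v = 588.0·(-0.18226)/1.32608 + 253.8 = 172.9828
M3: Pc = R·M3+t = (+0.39872, -0.10674, +1.25018); u = 418.3·(+0.39872)/1.25018 + 330.6 = 464.0085, v = 588.0·(-0.10674)/1.25018 + 253.8 = 203.5954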